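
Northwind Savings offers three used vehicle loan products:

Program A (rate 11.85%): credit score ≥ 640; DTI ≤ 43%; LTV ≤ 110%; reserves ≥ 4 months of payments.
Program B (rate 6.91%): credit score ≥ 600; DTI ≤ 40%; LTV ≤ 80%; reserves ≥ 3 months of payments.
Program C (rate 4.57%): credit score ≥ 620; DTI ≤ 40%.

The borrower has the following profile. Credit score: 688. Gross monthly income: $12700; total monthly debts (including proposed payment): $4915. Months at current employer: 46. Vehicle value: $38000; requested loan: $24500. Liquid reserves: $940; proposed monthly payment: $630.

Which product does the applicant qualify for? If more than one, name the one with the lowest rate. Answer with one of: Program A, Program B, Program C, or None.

Program C

DTI = 4,915/12,700 = 38.7%.
LTV = 24,500/38,000 = 64.5%.
Reserves = 940/630 = 1.5 months.
Program A: score 688 ≥ 640; DTI 38.7% ≤ 43%; LTV 64.5% ≤ 110%; reserves 1.5 < 4 mo → does not qualify.
Program B: score 688 ≥ 600; DTI 38.7% ≤ 40%; LTV 64.5% ≤ 80%; reserves 1.5 < 3 mo → does not qualify.
Program C: score 688 ≥ 620; DTI 38.7% ≤ 40% → qualifies.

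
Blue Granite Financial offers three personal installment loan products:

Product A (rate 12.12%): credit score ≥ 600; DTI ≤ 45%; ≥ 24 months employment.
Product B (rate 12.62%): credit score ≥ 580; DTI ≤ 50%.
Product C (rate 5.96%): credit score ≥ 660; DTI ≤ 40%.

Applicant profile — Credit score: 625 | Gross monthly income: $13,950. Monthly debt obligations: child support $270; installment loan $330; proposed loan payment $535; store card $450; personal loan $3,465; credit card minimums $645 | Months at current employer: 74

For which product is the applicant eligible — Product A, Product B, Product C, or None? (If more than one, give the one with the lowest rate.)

Product A

Total debts = (270 + 330 + 535 + 450 + 3,465 + 645) = 5,695; DTI = 5,695/13,950 = 40.8%.
Product A: score 625 ≥ 600; DTI 40.8% ≤ 45%; employment 74 ≥ 24 mo → qualifies.
Product B: score 625 ≥ 580; DTI 40.8% ≤ 50% → qualifies.
Product C: score 625 < 660; DTI 40.8% > 40% → does not qualify.
Qualifying: Product A, Product B. Lowest rate is 12.12% → Product A.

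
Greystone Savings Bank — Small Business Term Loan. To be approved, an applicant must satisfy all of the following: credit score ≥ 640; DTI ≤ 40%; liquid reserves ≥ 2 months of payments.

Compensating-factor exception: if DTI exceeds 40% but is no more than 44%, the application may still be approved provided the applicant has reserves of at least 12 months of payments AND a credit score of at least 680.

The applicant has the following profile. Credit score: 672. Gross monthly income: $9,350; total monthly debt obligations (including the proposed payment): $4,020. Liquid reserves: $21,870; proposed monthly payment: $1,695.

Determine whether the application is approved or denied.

Denied

Credit score 672 ≥ 640 (meets base)
DTI: 4,020 ÷ 9,350 = 43%, over the 40% base limit.
Reserves = 21,870/1,695 = 12.9 months ≥ 2
DTI 43% is within the 40%–44% exception band; checking compensating factors.
Reserves 12.9 ≥ 12 months; credit score 672 < 680.
Override conditions not both satisfied; exception does not apply.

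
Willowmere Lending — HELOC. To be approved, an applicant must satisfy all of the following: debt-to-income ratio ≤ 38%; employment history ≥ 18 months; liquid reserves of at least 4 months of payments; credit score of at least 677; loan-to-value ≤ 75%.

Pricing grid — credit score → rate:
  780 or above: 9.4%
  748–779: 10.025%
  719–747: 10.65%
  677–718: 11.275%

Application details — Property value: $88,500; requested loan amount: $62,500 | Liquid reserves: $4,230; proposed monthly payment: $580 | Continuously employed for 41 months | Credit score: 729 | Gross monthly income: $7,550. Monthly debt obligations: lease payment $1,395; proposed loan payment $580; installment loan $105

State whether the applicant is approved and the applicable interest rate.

Approved at 10.65%

Credit score 729 ≥ 677 (meets minimum)
Liquid reserves cover 4,230/580 = 7.3 months — ≥ 4 required
Loan-to-value = 62,500/88,500 = 70.6% — pass (75% max)
Total monthly debts = (1,395 + 580 + 105) = 2,080. DTI = 2,080/7,550 = 27.5% ≤ 38%
Employment 41 ≥ 18 months
All requirements met. Score 729 falls in the 719–747 tier → 10.65%.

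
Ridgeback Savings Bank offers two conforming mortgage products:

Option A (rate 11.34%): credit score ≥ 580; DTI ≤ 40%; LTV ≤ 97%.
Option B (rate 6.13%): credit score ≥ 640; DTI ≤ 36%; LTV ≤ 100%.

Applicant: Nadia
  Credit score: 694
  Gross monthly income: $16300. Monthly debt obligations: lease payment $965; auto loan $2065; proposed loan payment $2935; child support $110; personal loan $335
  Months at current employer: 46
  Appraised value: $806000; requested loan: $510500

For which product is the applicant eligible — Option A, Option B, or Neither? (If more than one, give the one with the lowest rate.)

Option A

Total debts = (965 + 2,065 + 2,935 + 110 + 335) = 6,410; DTI = 6,410/16,300 = 39.3%.
LTV = 510,500/806,000 = 63.3%.
Option A: score 694 ≥ 580; DTI 39.3% ≤ 40%; LTV 63.3% ≤ 97% → qualifies.
Option B: score 694 ≥ 640; DTI 39.3% > 36%; LTV 63.3% ≤ 100% → does not qualify.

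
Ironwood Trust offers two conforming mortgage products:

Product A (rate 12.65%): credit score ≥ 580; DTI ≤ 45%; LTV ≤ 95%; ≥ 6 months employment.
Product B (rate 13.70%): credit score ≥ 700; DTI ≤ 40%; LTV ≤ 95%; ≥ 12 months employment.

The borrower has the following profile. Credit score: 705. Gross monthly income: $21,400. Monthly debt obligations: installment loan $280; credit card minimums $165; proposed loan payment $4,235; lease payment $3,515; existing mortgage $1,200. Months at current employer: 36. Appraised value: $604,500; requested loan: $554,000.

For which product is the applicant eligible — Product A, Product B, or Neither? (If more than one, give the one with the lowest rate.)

Product A

Total debts = (280 + 165 + 4,235 + 3,515 + 1,200) = 9,395; DTI = 9,395/21,400 = 43.9%.
LTV = 554,000/604,500 = 91.6%.
Product A: score 705 ≥ 580; DTI 43.9% ≤ 45%; LTV 91.6% ≤ 95%; employment 36 ≥ 6 mo → qualifies.
Product B: score 705 ≥ 700; DTI 43.9% > 40%; LTV 91.6% ≤ 95%; employment 36 ≥ 12 mo → does not qualify.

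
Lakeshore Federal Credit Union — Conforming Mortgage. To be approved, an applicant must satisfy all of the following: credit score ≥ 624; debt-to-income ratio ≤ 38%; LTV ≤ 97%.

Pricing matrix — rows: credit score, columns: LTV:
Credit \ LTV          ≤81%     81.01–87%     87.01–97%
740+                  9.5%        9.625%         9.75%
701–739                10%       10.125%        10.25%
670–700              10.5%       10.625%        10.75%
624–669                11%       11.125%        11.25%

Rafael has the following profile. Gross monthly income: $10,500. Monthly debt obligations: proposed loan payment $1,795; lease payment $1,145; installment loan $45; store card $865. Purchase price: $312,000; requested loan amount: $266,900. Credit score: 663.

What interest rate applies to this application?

Credit score 663 ≥ 624; Total monthly debts = (1,795 + 1,145 + 45 + 865) = 3,850. DTI: 3,850 ÷ 10,500 = 36.7%, within the 38% cap
LTV: 266,900 ÷ 312,000 = 85.5%, within 97% cap
Row: 663 falls in 624–669. Column: 85.5% falls in 81.01–87%. Rate = 11.125%.

11.125%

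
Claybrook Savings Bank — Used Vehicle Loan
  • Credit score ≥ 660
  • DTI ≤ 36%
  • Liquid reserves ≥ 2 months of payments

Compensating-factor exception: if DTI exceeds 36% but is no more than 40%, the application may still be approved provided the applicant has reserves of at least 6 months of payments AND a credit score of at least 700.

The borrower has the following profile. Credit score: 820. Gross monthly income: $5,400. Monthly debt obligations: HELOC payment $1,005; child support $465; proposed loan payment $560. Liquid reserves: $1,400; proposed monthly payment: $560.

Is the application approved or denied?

Credit score 820 ≥ 660 (meets base)
Total debts = (1,005 + 465 + 560) = 2,030. DTI = 2,030/5,400 = 37.6% > 36% — standard DTI limit exceeded.
Liquid reserves cover 1,400/560 = 2.5 months — ≥ 2 required
DTI 37.6% is within the 36%–40% exception band; checking compensating factors.
Override check — reserves: 2.5 mo (short of 6); score: 820 (ok).
Compensating-factor requirement not fully met.

Denied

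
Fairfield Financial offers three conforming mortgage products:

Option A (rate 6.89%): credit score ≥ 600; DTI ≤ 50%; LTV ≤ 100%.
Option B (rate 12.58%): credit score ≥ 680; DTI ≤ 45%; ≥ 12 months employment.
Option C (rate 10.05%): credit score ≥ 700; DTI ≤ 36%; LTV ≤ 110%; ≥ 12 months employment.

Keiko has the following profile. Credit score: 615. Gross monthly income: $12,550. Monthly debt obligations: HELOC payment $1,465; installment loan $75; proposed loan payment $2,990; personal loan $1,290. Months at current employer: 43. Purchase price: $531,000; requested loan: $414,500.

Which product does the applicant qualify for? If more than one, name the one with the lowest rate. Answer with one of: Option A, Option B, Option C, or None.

Option A

Total debts = (1,465 + 75 + 2,990 + 1,290) = 5,820; DTI = 5,820/12,550 = 46.4%.
LTV = 414,500/531,000 = 78.1%.
Option A: score 615 ≥ 600; DTI 46.4% ≤ 50%; LTV 78.1% ≤ 100% → qualifies.
Option B: score 615 < 680; DTI 46.4% > 45%; employment 43 ≥ 12 mo → does not qualify.
Option C: score 615 < 700; DTI 46.4% > 36%; LTV 78.1% ≤ 110%; employment 43 ≥ 12 mo → does not qualify.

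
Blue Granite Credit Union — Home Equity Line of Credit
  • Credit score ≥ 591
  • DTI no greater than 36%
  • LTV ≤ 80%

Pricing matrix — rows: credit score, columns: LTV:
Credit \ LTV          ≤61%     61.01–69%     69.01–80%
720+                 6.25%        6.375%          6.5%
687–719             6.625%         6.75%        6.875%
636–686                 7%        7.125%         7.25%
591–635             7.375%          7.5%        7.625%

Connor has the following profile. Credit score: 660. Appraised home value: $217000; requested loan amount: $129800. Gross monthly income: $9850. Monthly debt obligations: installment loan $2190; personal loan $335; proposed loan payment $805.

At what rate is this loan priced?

Credit score 660 ≥ 591; Total monthly debts = (2,190 + 335 + 805) = 3,330. DTI: 3,330 ÷ 9,850 = 33.8%, within the 36% cap
LTV = 129,800/217,000 = 59.8% ≤ 80%
Row: 660 falls in 636–686. Column: 59.8% falls in ≤61%. Rate = 7%.

7%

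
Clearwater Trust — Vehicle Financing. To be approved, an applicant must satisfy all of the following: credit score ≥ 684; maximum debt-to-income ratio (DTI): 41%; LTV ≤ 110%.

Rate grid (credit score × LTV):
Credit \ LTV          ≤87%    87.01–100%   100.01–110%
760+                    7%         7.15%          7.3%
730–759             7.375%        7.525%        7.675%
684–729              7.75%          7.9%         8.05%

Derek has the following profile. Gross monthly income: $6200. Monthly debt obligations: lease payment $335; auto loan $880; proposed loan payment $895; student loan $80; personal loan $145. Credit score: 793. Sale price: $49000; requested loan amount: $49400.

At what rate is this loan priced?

Credit score 793 ≥ 684; Total monthly debts = (335 + 880 + 895 + 80 + 145) = 2,335. DTI: 2,335 ÷ 6,200 = 37.7%, within the 41% cap
Loan-to-value = 49,400/49,000 = 100.8% — pass (110% max)
Row: 793 falls in 760+. Column: 100.8% falls in 100.01–110%. Rate = 7.3%.

7.3%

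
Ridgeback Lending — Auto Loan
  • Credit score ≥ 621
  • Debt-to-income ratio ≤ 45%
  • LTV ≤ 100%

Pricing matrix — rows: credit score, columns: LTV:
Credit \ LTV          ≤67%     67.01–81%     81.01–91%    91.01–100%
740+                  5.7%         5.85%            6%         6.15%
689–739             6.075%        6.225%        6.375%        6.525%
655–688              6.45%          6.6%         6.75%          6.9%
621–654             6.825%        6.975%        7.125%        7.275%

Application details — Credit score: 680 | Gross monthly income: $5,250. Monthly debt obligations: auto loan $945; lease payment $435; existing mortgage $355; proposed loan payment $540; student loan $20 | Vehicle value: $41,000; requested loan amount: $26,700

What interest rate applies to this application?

6.45%

Credit score 680 ≥ 621; Total monthly debts = (945 + 435 + 355 + 540 + 20) = 2,295. DTI: 2,295 ÷ 5,250 = 43.7%, within the 45% cap
LTV: 26,700 ÷ 41,000 = 65.1%, within 100% cap
Score 680 is in the 655–688 band; LTV 65.1% is in the ≤67% band → 6.45%.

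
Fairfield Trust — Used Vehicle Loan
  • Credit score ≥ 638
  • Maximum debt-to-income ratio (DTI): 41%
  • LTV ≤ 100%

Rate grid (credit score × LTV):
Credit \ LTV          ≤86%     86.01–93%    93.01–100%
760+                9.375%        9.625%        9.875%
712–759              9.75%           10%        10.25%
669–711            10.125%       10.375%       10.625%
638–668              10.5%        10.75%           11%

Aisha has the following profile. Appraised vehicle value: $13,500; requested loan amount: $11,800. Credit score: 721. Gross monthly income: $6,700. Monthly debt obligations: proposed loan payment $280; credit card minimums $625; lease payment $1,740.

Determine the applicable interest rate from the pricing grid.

Credit score 721 ≥ 638; Total monthly debts = (280 + 625 + 1,740) = 2,645. DTI = 2,645/6,700 = 39.5% ≤ 41%
Loan-to-value = 11,800/13,500 = 87.4% — pass (100% max)
Row: 721 falls in 712–759. Column: 87.4% falls in 86.01–93%. Rate = 10%.

10%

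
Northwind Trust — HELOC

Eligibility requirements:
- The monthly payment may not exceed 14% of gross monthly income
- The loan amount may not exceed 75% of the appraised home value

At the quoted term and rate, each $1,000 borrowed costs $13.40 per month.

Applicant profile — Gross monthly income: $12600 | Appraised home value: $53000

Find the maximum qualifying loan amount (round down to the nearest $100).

Payment cap: 14% × $12,600 = $1,764/month.
At $13.40 per $1,000, that supports 1,764/13.40 × 1,000 ≈ $131,641 → $131,600.
LTV cap: 75% × $53,000 = $39,750 → $39,700.
Binding constraint: loan-to-value.

$39,700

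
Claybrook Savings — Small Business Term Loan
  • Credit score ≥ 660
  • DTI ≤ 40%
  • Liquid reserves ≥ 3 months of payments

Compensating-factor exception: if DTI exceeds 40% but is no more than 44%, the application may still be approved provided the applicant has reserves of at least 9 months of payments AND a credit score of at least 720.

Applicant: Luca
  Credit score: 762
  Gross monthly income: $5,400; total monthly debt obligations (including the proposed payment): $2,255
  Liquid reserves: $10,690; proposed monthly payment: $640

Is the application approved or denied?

Credit score 762 ≥ 660 (meets base)
DTI = 2,255/5,400 = 41.8% > 40% — standard DTI limit exceeded.
Reserves = 10,690/640 = 16.7 months ≥ 3
DTI 41.8% is within the 40%–44% exception band; checking compensating factors.
Override check — reserves: 16.7 mo (ok); score: 762 (ok).
Both override conditions satisfied; DTI exception granted.

Approved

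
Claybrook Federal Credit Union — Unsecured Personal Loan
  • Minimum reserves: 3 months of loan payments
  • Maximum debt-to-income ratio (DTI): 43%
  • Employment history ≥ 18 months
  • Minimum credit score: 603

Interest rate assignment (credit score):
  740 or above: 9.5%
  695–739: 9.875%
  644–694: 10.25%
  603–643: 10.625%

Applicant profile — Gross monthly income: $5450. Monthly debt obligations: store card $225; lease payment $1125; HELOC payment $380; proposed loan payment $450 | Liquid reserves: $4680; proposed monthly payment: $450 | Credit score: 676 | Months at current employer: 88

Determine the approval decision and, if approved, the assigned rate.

Approved at 10.25%

Credit score 676 ≥ 603 (meets minimum)
Total monthly debts = (225 + 1,125 + 380 + 450) = 2,180. DTI: 2,180 ÷ 5,450 = 40%, within the 43% cap
Employment 88 ≥ 18 months
Reserves = 4,680/450 = 10.4 months ≥ 3
All requirements met. Score 676 falls in the 644–694 tier → 10.25%.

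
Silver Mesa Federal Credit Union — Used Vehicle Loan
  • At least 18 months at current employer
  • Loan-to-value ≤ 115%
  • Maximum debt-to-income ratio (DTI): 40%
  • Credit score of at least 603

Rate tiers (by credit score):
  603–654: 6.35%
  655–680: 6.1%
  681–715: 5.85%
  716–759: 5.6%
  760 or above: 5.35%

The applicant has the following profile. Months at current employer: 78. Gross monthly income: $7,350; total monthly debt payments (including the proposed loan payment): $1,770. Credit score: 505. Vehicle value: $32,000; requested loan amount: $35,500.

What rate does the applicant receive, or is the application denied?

Credit score 505 < 603 (below minimum)
Loan-to-value = 35,500/32,000 = 110.9% — pass (115% max)
DTI = 1,770/7,350 = 24.1% ≤ 40%
Employment 78 ≥ 18 months
Not all requirements met → denied.

Denied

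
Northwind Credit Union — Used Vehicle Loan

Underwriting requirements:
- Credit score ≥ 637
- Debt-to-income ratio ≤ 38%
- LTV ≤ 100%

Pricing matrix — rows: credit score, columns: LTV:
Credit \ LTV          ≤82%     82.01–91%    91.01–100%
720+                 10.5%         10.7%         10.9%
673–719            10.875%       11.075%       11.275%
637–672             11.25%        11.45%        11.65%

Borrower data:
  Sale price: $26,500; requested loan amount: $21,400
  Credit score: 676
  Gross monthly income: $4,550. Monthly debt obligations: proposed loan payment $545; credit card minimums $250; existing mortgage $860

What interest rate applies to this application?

10.875%

Credit score 676 ≥ 637; Total monthly debts = (545 + 250 + 860) = 1,655. DTI: 1,655 ÷ 4,550 = 36.4%, within the 38% cap
LTV = 21,400/26,500 = 80.8% ≤ 100%
Credit 676 → row 673–719; LTV 80.8% → column ≤82%. Grid cell → 10.875%.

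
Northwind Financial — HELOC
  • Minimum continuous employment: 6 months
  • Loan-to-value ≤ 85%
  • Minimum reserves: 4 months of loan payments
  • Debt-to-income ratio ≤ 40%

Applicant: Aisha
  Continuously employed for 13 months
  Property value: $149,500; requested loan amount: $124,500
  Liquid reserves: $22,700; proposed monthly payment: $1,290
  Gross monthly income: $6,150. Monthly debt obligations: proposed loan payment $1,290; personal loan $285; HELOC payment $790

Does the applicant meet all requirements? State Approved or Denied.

Approved

Employment 13 ≥ 6 months
LTV = 124,500/149,500 = 83.3% ≤ 85%
Liquid reserves cover 22,700/1,290 = 17.6 months — ≥ 4 required
Total monthly debts = (1,290 + 285 + 790) = 2,365. DTI = 2,365/6,150 = 38.5% ≤ 40%
All criteria satisfied.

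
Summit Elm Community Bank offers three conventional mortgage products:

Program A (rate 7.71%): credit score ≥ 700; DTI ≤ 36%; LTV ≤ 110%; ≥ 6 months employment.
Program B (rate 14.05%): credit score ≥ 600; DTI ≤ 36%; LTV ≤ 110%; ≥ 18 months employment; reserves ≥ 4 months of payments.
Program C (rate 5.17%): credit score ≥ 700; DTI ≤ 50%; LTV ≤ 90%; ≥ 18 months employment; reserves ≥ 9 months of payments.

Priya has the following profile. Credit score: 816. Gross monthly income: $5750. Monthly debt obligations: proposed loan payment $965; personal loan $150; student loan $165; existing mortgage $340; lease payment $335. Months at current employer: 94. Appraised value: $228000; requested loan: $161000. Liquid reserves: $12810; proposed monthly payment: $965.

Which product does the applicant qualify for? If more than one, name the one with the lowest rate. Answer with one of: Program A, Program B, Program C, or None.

Total debts = (965 + 150 + 165 + 340 + 335) = 1,955; DTI = 1,955/5,750 = 34%.
LTV = 161,000/228,000 = 70.6%.
Reserves = 12,810/965 = 13.3 months.
Program A: score 816 ≥ 700; DTI 34% ≤ 36%; LTV 70.6% ≤ 110%; employment 94 ≥ 6 mo → qualifies.
Program B: score 816 ≥ 600; DTI 34% ≤ 36%; LTV 70.6% ≤ 110%; employment 94 ≥ 18 mo; reserves 13.3 ≥ 4 mo → qualifies.
Program C: score 816 ≥ 700; DTI 34% ≤ 50%; LTV 70.6% ≤ 90%; employment 94 ≥ 18 mo; reserves 13.3 ≥ 9 mo → qualifies.
Qualifying: Program A, Program B, Program C. Lowest rate is 5.17% → Program C.

Program C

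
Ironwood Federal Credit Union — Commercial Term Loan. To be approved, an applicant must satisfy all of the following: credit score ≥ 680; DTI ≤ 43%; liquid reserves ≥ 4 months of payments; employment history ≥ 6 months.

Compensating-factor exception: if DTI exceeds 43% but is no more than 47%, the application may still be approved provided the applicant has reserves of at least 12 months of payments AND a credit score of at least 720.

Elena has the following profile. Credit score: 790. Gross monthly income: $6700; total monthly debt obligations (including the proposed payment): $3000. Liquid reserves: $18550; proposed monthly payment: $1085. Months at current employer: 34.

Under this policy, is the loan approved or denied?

Credit score 790 ≥ 680 (meets base)
DTI: 3,000 ÷ 6,700 = 44.8%, over the 43% base limit.
Reserves = 18,550/1,085 = 17.1 months ≥ 4
Employment 34 ≥ 6 months
44.8% falls in the override range (43%–47%), so the compensating-factor test applies.
Reserves 17.1 ≥ 12 months; credit score 790 ≥ 720.
Both compensating conditions met → exception applies.

Approved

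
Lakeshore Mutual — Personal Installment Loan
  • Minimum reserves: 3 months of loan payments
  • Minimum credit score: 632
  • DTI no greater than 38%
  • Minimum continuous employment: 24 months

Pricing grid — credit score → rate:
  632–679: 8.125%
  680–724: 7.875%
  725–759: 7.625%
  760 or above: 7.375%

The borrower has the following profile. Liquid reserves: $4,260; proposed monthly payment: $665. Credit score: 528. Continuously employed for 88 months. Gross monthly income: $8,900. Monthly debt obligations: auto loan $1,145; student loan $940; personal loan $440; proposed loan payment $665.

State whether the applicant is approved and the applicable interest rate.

Credit score 528 < 632 (below minimum)
Total monthly debts = (1,145 + 940 + 440 + 665) = 3,190. DTI = 3,190/8,900 = 35.8% ≤ 38%
Employment 88 ≥ 24 months
Reserves = 4,260/665 = 6.4 months ≥ 3
Not all requirements met → denied.

Denied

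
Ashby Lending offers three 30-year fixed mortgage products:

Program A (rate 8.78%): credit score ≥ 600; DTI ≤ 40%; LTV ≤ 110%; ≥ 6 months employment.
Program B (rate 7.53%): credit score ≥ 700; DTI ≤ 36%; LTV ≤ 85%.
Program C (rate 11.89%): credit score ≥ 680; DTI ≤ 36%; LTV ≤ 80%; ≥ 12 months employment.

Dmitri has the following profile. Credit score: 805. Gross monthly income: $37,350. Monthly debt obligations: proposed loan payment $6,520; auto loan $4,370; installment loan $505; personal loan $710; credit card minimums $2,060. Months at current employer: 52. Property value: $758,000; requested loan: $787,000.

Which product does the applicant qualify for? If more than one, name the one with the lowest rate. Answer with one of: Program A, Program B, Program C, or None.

Program A

Total debts = (6,520 + 4,370 + 505 + 710 + 2,060) = 14,165; DTI = 14,165/37,350 = 37.9%.
LTV = 787,000/758,000 = 103.8%.
Program A: score 805 ≥ 600; DTI 37.9% ≤ 40%; LTV 103.8% ≤ 110%; employment 52 ≥ 6 mo → qualifies.
Program B: score 805 ≥ 700; DTI 37.9% > 36%; LTV 103.8% > 85% → does not qualify.
Program C: score 805 ≥ 680; DTI 37.9% > 36%; LTV 103.8% > 80%; employment 52 ≥ 12 mo → does not qualify.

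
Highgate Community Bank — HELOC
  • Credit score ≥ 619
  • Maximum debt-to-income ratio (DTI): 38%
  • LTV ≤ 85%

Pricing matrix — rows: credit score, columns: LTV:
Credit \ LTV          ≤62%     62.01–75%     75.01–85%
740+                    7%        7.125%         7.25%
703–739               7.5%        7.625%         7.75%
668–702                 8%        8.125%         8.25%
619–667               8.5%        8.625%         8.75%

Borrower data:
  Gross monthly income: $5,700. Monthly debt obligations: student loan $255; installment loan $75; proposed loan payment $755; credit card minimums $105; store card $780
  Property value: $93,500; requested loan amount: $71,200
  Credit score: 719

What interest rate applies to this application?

Credit score 719 ≥ 619; Total monthly debts = (255 + 75 + 755 + 105 + 780) = 1,970. DTI = 1,970/5,700 = 34.6% ≤ 38%
Loan-to-value = 71,200/93,500 = 76.1% — pass (85% max)
Credit 719 → row 703–739; LTV 76.1% → column 75.01–85%. Grid cell → 7.75%.

7.75%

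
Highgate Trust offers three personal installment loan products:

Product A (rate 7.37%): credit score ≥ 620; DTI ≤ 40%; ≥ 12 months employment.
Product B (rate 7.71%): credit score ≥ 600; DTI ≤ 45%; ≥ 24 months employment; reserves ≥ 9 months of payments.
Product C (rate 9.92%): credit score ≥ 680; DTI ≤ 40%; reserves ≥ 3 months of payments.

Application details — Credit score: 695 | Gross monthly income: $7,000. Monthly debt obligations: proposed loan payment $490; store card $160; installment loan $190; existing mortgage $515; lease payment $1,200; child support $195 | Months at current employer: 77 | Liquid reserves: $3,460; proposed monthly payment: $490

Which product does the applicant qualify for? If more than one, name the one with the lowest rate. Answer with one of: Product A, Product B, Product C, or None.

Total debts = (490 + 160 + 190 + 515 + 1,200 + 195) = 2,750; DTI = 2,750/7,000 = 39.3%.
Reserves = 3,460/490 = 7.1 months.
Product A: score 695 ≥ 620; DTI 39.3% ≤ 40%; employment 77 ≥ 12 mo → qualifies.
Product B: score 695 ≥ 600; DTI 39.3% ≤ 45%; employment 77 ≥ 24 mo; reserves 7.1 < 9 mo → does not qualify.
Product C: score 695 ≥ 680; DTI 39.3% ≤ 40%; reserves 7.1 ≥ 3 mo → qualifies.
Qualifying: Product A, Product C. Lowest rate is 7.37% → Product A.

Product A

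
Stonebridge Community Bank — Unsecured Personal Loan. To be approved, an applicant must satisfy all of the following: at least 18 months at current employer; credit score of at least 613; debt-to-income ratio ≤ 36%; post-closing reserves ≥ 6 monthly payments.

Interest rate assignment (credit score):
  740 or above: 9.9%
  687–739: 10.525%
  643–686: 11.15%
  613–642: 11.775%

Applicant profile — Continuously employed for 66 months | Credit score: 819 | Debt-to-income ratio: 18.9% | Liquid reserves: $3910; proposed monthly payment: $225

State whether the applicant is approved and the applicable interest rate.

Credit score 819 ≥ 613 (meets minimum)
Employment 66 ≥ 18 months
Liquid reserves cover 3,910/225 = 17.4 months — ≥ 6 required
Debt-to-income 18.9% vs 36% cap — pass
All requirements met. Score 819 falls in the 740 or above tier → 9.9%.

Approved at 9.9%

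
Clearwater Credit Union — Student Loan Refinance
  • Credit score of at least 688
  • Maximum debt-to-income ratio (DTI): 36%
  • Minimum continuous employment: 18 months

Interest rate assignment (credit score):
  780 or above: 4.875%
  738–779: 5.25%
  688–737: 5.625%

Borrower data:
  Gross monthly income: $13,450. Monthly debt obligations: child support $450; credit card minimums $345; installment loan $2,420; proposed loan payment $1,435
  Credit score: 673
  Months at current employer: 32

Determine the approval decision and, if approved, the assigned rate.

Denied

Credit score 673 < 688 (below minimum)
Employment 32 ≥ 18 months
Total monthly debts = (450 + 345 + 2,420 + 1,435) = 4,650. DTI = 4,650/13,450 = 34.6% ≤ 36%
Not all requirements met → denied.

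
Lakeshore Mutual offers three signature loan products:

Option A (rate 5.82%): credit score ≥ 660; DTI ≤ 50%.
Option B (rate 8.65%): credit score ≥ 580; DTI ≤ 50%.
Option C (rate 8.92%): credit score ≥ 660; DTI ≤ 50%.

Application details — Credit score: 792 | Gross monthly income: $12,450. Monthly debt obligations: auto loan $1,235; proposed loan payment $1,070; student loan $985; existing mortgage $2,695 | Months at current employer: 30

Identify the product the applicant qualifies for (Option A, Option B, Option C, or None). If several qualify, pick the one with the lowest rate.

Option A

Total debts = (1,235 + 1,070 + 985 + 2,695) = 5,985; DTI = 5,985/12,450 = 48.1%.
Option A: score 792 ≥ 660; DTI 48.1% ≤ 50% → qualifies.
Option B: score 792 ≥ 580; DTI 48.1% ≤ 50% → qualifies.
Option C: score 792 ≥ 660; DTI 48.1% ≤ 50% → qualifies.
Qualifying: Option A, Option B, Option C. Lowest rate is 5.82% → Option A.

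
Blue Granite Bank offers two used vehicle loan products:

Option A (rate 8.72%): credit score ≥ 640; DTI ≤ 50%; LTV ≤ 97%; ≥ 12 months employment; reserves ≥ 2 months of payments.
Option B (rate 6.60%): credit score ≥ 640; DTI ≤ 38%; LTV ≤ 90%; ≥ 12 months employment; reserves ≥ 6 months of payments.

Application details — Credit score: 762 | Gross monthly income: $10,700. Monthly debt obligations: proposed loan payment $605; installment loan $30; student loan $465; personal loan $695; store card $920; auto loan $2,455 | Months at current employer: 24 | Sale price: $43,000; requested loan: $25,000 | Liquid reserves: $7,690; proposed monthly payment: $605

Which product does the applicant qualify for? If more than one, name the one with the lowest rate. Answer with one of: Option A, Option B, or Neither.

Option A

Total debts = (605 + 30 + 465 + 695 + 920 + 2,455) = 5,170; DTI = 5,170/10,700 = 48.3%.
LTV = 25,000/43,000 = 58.1%.
Reserves = 7,690/605 = 12.7 months.
Option A: score 762 ≥ 640; DTI 48.3% ≤ 50%; LTV 58.1% ≤ 97%; employment 24 ≥ 12 mo; reserves 12.7 ≥ 2 mo → qualifies.
Option B: score 762 ≥ 640; DTI 48.3% > 38%; LTV 58.1% ≤ 90%; employment 24 ≥ 12 mo; reserves 12.7 ≥ 6 mo → does not qualify.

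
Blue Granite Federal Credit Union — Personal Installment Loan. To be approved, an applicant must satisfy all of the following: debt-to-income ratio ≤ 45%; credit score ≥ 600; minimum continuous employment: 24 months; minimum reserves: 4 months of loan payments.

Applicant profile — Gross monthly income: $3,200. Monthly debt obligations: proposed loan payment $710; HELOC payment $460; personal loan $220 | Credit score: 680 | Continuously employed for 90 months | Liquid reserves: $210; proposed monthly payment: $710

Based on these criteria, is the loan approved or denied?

Total monthly debts = (710 + 460 + 220) = 1,390. DTI = 1,390/3,200 = 43.4% ≤ 45%
Credit score 680 ≥ 600 (meets)
Employment 90 ≥ 24 months
Reserves = 210/710 = 0.3 months < 4
Fails on reserves.

Denied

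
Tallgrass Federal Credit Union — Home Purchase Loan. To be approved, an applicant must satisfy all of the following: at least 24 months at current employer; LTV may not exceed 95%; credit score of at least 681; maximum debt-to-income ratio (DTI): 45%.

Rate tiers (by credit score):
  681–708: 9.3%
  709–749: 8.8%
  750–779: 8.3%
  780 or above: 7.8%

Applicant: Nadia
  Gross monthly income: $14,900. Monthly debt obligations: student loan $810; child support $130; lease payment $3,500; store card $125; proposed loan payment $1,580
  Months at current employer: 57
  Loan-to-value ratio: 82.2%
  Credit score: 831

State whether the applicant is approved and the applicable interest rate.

Credit score 831 ≥ 681 (meets minimum)
Total monthly debts = (810 + 130 + 3,500 + 125 + 1,580) = 6,145. Debt-to-income = 6,145/14,900 = 41.2% — meets 45% limit
Employment 57 ≥ 24 months
LTV 82.2% ≤ 95%
All requirements met. Score 831 falls in the 780 or above tier → 7.8%.

Approved at 7.8%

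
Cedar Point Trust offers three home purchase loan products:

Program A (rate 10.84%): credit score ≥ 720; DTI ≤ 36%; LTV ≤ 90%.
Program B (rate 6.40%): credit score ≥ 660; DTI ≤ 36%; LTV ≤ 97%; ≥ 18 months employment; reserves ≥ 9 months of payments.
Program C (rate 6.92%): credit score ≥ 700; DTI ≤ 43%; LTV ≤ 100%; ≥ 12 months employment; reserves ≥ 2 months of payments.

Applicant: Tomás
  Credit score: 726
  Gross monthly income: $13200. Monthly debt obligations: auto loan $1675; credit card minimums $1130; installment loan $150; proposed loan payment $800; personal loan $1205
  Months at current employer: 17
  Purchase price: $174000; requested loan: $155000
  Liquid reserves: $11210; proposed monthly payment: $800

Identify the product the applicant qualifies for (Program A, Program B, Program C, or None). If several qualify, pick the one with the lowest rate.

Total debts = (1,675 + 1,130 + 150 + 800 + 1,205) = 4,960; DTI = 4,960/13,200 = 37.6%.
LTV = 155,000/174,000 = 89.1%.
Reserves = 11,210/800 = 14.0 months.
Program A: score 726 ≥ 720; DTI 37.6% > 36%; LTV 89.1% ≤ 90% → does not qualify.
Program B: score 726 ≥ 660; DTI 37.6% > 36%; LTV 89.1% ≤ 97%; employment 17 < 18 mo; reserves 14.0 ≥ 9 mo → does not qualify.
Program C: score 726 ≥ 700; DTI 37.6% ≤ 43%; LTV 89.1% ≤ 100%; employment 17 ≥ 12 mo; reserves 14.0 ≥ 2 mo → qualifies.

Program C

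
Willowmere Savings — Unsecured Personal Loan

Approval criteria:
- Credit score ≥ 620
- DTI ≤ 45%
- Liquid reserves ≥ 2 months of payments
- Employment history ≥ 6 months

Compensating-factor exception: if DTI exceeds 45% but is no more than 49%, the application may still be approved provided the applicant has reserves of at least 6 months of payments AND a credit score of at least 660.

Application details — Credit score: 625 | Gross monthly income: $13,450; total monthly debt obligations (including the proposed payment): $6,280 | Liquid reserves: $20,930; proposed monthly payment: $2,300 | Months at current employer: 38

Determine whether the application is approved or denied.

Denied

Credit score 625 ≥ 620 (meets base)
DTI = 6,280/13,450 = 46.7% > 45% — standard DTI limit exceeded.
Liquid reserves cover 20,930/2,300 = 9.1 months — ≥ 2 required
Employment 38 ≥ 6 months
46.7% falls in the override range (45%–49%), so the compensating-factor test applies.
Override check — reserves: 9.1 mo (ok); score: 625 (below 660).
Compensating-factor requirement not fully met.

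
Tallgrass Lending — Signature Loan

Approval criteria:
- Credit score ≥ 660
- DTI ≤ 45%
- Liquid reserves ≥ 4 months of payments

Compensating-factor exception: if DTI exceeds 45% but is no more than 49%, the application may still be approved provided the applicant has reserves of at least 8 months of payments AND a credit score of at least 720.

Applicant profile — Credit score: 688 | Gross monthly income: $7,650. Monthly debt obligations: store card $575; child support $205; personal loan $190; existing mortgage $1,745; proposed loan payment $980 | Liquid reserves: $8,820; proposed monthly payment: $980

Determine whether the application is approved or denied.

Credit score 688 ≥ 660 (meets base)
Total debts = (575 + 205 + 190 + 1,745 + 980) = 3,695. DTI: 3,695 ÷ 7,650 = 48.3%, over the 45% base limit.
Liquid reserves cover 8,820/980 = 9.0 months — ≥ 4 required
DTI 48.3% is within the 45%–49% exception band; checking compensating factors.
Override check — reserves: 9.0 mo (ok); score: 688 (below 720).
Compensating-factor requirement not fully met.

Denied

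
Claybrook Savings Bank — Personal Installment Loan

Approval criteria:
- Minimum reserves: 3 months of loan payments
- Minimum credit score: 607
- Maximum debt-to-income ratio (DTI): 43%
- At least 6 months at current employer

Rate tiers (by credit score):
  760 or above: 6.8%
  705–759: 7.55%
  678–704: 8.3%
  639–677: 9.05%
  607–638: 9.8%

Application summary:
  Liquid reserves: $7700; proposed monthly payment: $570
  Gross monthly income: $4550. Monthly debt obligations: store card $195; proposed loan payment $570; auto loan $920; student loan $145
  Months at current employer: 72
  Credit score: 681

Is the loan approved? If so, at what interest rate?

Credit score 681 ≥ 607 (meets minimum)
Total monthly debts = (195 + 570 + 920 + 145) = 1,830. DTI = 1,830/4,550 = 40.2% ≤ 43%
Employment 72 ≥ 6 months
Liquid reserves cover 7,700/570 = 13.5 months — ≥ 3 required
All requirements met. Score 681 falls in the 678–704 tier → 8.3%.

Approved at 8.3%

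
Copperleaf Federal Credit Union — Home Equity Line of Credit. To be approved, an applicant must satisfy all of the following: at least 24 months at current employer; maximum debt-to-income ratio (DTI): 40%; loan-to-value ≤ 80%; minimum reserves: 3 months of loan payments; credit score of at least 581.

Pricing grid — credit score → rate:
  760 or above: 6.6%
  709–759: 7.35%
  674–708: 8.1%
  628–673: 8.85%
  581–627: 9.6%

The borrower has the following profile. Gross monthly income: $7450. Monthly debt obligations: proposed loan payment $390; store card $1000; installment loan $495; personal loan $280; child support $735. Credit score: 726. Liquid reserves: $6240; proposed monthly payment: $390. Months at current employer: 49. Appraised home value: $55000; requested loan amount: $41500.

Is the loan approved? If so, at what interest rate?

Approved at 7.35%

Credit score 726 ≥ 581 (meets minimum)
Total monthly debts = (390 + 1,000 + 495 + 280 + 735) = 2,900. DTI = 2,900/7,450 = 38.9% ≤ 40%
Loan-to-value = 41,500/55,000 = 75.5% — pass (80% max)
Liquid reserves cover 6,240/390 = 16.0 months — ≥ 3 required
Employment 49 ≥ 24 months
All requirements met. Score 726 falls in the 709–759 tier → 7.35%.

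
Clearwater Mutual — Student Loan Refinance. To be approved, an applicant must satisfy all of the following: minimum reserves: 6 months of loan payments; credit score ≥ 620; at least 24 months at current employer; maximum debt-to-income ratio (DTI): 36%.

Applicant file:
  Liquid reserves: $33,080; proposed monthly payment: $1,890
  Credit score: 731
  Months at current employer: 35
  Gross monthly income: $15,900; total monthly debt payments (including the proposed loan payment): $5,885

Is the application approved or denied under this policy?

Denied

Liquid reserves cover 33,080/1,890 = 17.5 months — ≥ 6 required
Credit score 731 ≥ 620 (meets)
Employment 35 ≥ 24 months
DTI = 5,885/15,900 = 37% > 36%
Fails on DTI.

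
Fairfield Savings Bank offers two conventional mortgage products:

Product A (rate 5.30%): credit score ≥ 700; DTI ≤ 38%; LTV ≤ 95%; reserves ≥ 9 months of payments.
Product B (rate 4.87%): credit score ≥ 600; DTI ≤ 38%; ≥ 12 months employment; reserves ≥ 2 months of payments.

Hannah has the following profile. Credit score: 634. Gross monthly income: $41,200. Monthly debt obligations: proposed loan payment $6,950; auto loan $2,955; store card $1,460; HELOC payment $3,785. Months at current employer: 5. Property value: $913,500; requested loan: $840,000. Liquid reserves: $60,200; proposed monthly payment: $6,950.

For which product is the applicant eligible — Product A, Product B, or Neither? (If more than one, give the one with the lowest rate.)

Neither

Total debts = (6,950 + 2,955 + 1,460 + 3,785) = 15,150; DTI = 15,150/41,200 = 36.8%.
LTV = 840,000/913,500 = 92%.
Reserves = 60,200/6,950 = 8.7 months.
Product A: score 634 < 700; DTI 36.8% ≤ 38%; LTV 92% ≤ 95%; reserves 8.7 < 9 mo → does not qualify.
Product B: score 634 ≥ 600; DTI 36.8% ≤ 38%; employment 5 < 12 mo; reserves 8.7 ≥ 2 mo → does not qualify.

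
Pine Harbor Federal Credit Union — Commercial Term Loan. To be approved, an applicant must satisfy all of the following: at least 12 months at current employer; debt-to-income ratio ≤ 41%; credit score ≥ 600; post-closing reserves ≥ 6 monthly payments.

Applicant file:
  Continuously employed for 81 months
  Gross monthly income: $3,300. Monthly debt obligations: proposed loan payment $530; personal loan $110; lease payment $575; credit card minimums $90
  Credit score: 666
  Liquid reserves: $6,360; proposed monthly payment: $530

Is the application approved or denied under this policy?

Approved

Employment 81 ≥ 12 months
Total monthly debts = (530 + 110 + 575 + 90) = 1,305. DTI = 1,305/3,300 = 39.5% ≤ 41%
Credit score 666 ≥ 600 (meets)
Liquid reserves cover 6,360/530 = 12.0 months — ≥ 6 required
All criteria satisfied.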